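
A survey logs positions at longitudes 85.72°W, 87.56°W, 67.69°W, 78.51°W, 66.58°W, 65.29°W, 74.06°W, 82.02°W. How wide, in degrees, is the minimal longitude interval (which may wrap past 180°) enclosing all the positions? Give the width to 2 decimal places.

Sort the longitudes: -87.56°, -85.72°, -82.02°, -78.51°, -74.06°, -67.69°, -66.58°, -65.29°.
Eastward gaps between consecutive values (wrapping around): 1.84°, 3.70°, 3.51°, 4.45°, 6.37°, 1.11°, 1.29°, 337.73°.
Largest gap = 337.73° ⇒ minimal covering band is its complement: 360° − 337.73° = 22.27°.
Band runs from -87.56° eastward to -65.29°.

22.27°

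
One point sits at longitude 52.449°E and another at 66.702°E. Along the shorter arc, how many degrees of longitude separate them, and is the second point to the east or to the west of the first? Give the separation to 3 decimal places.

14.253° east

Raw difference: 66.702 − 52.449 = 14.253°.
Normalise into (−180°, 180°]: 14.253° stays 14.253°.
Positive ⇒ the second point lies to the east; separation 14.253°.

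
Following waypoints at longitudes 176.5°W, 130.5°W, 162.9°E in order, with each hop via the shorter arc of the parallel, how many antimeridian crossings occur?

Leg 1: -176.5° → -130.5°, shortest Δλ = 46.0° (east) — does not cross 180°.
Leg 2: -130.5° → +162.9°, shortest Δλ = -66.6° (west) — crosses 180°.
Total crossings: 1.

1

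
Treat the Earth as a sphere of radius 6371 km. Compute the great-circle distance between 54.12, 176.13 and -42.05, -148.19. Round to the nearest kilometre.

Δλ = -148.19 − 176.13 = -324.32°; wrapped into (−180°, 180°]: 35.68°.
Δφ = -42.05 − 54.12 = -96.17°.
a = sin²(Δφ/2) + cos φ₁ · cos φ₂ · sin²(Δλ/2) = 0.594586.
c = 2·atan2(√a, √(1−a)) = 1.76112 rad → d = 6371·c ≈ 11220.07 km.

11220 km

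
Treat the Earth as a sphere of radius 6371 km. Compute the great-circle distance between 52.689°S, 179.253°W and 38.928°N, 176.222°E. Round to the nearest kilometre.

10197 km

Δλ = 176.222 − -179.253 = 355.475°; wrapped into (−180°, 180°]: -4.525°.
Δφ = 38.928 − -52.689 = 91.617°.
a = sin²(Δφ/2) + cos φ₁ · cos φ₂ · sin²(Δλ/2) = 0.514844.
c = 2·atan2(√a, √(1−a)) = 1.60049 rad → d = 6371·c ≈ 10196.71 km.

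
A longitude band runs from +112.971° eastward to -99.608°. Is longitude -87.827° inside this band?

Band width going east from +112.971° to -99.608°: ((-99.608 − 112.971) mod 360) = 147.421°.
Offset of -87.827° east of the west edge: ((-87.827 − 112.971) mod 360) = 159.202°.
159.202° > 147.421° ⇒ outside.

No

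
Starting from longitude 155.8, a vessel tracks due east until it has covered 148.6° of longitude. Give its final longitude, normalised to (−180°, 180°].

-55.6°

Start at +155.8°; shift +148.6° → +304.4°.
+304.4° lies outside (−180°, 180°]; subtract 360° → -55.6°.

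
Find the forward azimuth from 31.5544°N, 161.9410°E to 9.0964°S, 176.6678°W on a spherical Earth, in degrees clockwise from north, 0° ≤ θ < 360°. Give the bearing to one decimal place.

149.7°

Δλ = -176.6678 − 161.9410 = -338.6088°; wrapped into (−180°, 180°]: 21.3912°.
θ = atan2( sin Δλ · cos φ₂ , cos φ₁ · sin φ₂ − sin φ₁ · cos φ₂ · cos Δλ )
  = atan2(0.36015, -0.61585) = 149.681° → normalised to [0°, 360°): 149.681°.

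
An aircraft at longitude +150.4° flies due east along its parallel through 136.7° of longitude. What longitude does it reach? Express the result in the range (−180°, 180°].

-72.9°

Start at +150.4°; shift +136.7° → +287.1°.
+287.1° lies outside (−180°, 180°]; subtract 360° → -72.9°.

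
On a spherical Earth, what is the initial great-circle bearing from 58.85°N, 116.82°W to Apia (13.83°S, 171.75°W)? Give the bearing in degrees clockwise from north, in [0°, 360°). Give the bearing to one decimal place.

Δλ = -171.75 − -116.82 = -54.93°.
θ = atan2( sin Δλ · cos φ₂ , cos φ₁ · sin φ₂ − sin φ₁ · cos φ₂ · cos Δλ )
  = atan2(-0.79472, -0.60113) = -127.104° → normalised to [0°, 360°): 232.896°.

232.9°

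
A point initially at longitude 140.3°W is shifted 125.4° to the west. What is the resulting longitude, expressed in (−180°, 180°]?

Start at -140.3°; shift −125.4° → -265.7°.
-265.7° lies outside (−180°, 180°]; add 360° → +94.3°.

94.3°E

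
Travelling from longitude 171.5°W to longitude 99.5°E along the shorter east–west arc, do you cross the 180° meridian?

Naïve |99.5 − -171.5| = 271.0° > 180°, so the shorter arc goes the other way round — across 180°.
Signed shortest Δλ = ((99.5 − -171.5 + 180) mod 360) − 180 = -89.0°.
Going west by 89.0° from -171.5° passes through 180° before reaching +99.5°.

Yes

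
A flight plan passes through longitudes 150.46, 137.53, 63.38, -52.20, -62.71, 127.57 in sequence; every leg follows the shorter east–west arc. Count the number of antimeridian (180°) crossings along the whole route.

1

Leg 1: +150.46° → +137.53°, shortest Δλ = -12.93° (west) — does not cross 180°.
Leg 2: +137.53° → +63.38°, shortest Δλ = -74.15° (west) — does not cross 180°.
Leg 3: +63.38° → -52.20°, shortest Δλ = -115.58° (west) — does not cross 180°.
Leg 4: -52.20° → -62.71°, shortest Δλ = -10.51° (west) — does not cross 180°.
Leg 5: -62.71° → +127.57°, shortest Δλ = -169.72° (west) — crosses 180°.
Total crossings: 1.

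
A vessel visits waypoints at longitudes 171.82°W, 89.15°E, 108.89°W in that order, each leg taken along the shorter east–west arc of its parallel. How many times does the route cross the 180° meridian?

2

Leg 1: -171.82° → +89.15°, shortest Δλ = -99.03° (west) — crosses 180°.
Leg 2: +89.15° → -108.89°, shortest Δλ = 161.96° (east) — crosses 180°.
Total crossings: 2.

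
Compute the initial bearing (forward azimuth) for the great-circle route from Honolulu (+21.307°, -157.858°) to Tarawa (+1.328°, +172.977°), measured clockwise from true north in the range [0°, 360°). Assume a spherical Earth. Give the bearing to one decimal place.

Δλ = 172.977 − -157.858 = 330.835°; wrapped into (−180°, 180°]: -29.165°.
θ = atan2( sin Δλ · cos φ₂ , cos φ₁ · sin φ₂ − sin φ₁ · cos φ₂ · cos Δλ )
  = atan2(-0.48720, -0.29562) = -121.249° → normalised to [0°, 360°): 238.751°.

238.8°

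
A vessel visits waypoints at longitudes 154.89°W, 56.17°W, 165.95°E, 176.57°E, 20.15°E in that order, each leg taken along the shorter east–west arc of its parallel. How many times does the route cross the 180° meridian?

Leg 1: -154.89° → -56.17°, shortest Δλ = 98.72° (east) — does not cross 180°.
Leg 2: -56.17° → +165.95°, shortest Δλ = -137.88° (west) — crosses 180°.
Leg 3: +165.95° → +176.57°, shortest Δλ = 10.62° (east) — does not cross 180°.
Leg 4: +176.57° → +20.15°, shortest Δλ = -156.42° (west) — does not cross 180°.
Total crossings: 1.

1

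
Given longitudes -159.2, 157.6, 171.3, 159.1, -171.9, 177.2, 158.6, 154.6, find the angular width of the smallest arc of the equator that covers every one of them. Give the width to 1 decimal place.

Sort the longitudes: -171.9°, -159.2°, +154.6°, +157.6°, +158.6°, +159.1°, +171.3°, +177.2°.
Eastward gaps between consecutive values (wrapping around): 12.7°, 313.8°, 3.0°, 1.0°, 0.5°, 12.2°, 5.9°, 10.9°.
Largest gap = 313.8° ⇒ minimal covering band is its complement: 360° − 313.8° = 46.2°.
Band runs from +154.6° eastward to -159.2°, crossing the antimeridian.

46.2°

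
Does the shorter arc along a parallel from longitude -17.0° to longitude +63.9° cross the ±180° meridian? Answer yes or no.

Signed shortest Δλ = ((63.9 − -17.0 + 180) mod 360) − 180 = 80.9°.
Going east by 80.9° from -17.0° reaches +63.9° without touching 180°.

No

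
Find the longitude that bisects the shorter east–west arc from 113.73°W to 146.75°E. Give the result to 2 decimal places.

163.49°W

Signed shortest Δλ from -113.73° to +146.75° is -99.52°.
Midpoint longitude = -113.73° + (-99.52°)/2 = -113.73° − 49.76° = -163.49°.
(The naïve average (-113.73 + +146.75)/2 = 16.51° is on the wrong side of the globe.)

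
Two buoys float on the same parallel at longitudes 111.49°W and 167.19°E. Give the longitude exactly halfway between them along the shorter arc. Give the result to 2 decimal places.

Signed shortest Δλ from -111.49° to +167.19° is -81.32°.
Midpoint longitude = -111.49° + (-81.32°)/2 = -111.49° − 40.66° = -152.15°.
(The naïve average (-111.49 + +167.19)/2 = 27.85° is on the wrong side of the globe.)

152.15°W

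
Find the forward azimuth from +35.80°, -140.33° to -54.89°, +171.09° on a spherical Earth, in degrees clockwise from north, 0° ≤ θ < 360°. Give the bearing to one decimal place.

Δλ = 171.09 − -140.33 = 311.42°; wrapped into (−180°, 180°]: -48.58°.
θ = atan2( sin Δλ · cos φ₂ , cos φ₁ · sin φ₂ − sin φ₁ · cos φ₂ · cos Δλ )
  = atan2(-0.43129, -0.88607) = -154.046° → normalised to [0°, 360°): 205.954°.

206.0°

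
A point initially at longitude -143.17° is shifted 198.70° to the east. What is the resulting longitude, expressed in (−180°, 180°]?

+55.53°

Start at -143.17°; shift +198.70° → +55.53°.
+55.53° already lies in (−180°, 180°].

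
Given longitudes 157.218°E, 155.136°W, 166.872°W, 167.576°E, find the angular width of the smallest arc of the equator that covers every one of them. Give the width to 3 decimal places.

Sort the longitudes: -166.872°, -155.136°, +157.218°, +167.576°.
Eastward gaps between consecutive values (wrapping around): 11.736°, 312.354°, 10.358°, 25.552°.
Largest gap = 312.354° ⇒ minimal covering band is its complement: 360° − 312.354° = 47.646°.
Band runs from +157.218° eastward to -155.136°, crossing the antimeridian.

47.646°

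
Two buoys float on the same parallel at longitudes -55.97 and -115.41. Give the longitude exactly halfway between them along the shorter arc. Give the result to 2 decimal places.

-85.69°

Signed shortest Δλ from -55.97° to -115.41° is -59.44°.
Midpoint longitude = -55.97° + (-59.44°)/2 = -55.97° − 29.72° = -85.69°.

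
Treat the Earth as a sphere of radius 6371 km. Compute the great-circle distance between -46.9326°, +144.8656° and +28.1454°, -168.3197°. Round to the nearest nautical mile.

5171 nmi

Δλ = -168.3197 − 144.8656 = -313.1853°; wrapped into (−180°, 180°]: 46.8147°.
Δφ = 28.1454 − -46.9326 = 75.0780°.
a = sin²(Δφ/2) + cos φ₁ · cos φ₂ · sin²(Δλ/2) = 0.466273.
c = 2·atan2(√a, √(1−a)) = 1.50329 rad → d = 6371·c ≈ 9577.47 km ≈ 5171.42 nmi.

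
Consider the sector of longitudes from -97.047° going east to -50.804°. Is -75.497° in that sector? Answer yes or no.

Yes

Band width going east from -97.047° to -50.804°: ((-50.804 − -97.047) mod 360) = 46.243°.
Offset of -75.497° east of the west edge: ((-75.497 − -97.047) mod 360) = 21.550°.
21.550° ≤ 46.243° ⇒ inside.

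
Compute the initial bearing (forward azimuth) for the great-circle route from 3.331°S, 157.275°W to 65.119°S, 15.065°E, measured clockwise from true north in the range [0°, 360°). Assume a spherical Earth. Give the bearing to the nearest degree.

Δλ = 15.065 − -157.275 = 172.340°.
θ = atan2( sin Δλ · cos φ₂ , cos φ₁ · sin φ₂ − sin φ₁ · cos φ₂ · cos Δλ )
  = atan2(0.05608, -0.92988) = 176.549° → normalised to [0°, 360°): 176.549°.

177°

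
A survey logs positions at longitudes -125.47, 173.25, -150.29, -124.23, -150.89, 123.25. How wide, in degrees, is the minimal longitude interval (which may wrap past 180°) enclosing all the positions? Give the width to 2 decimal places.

112.52°

Sort the longitudes: -150.89°, -150.29°, -125.47°, -124.23°, +123.25°, +173.25°.
Eastward gaps between consecutive values (wrapping around): 0.60°, 24.82°, 1.24°, 247.48°, 50.00°, 35.86°.
Largest gap = 247.48° ⇒ minimal covering band is its complement: 360° − 247.48° = 112.52°.
Band runs from +123.25° eastward to -124.23°, crossing the antimeridian.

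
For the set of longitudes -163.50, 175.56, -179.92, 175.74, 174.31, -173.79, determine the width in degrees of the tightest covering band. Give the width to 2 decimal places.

Sort the longitudes: -179.92°, -173.79°, -163.50°, +174.31°, +175.56°, +175.74°.
Eastward gaps between consecutive values (wrapping around): 6.13°, 10.29°, 337.81°, 1.25°, 0.18°, 4.34°.
Largest gap = 337.81° ⇒ minimal covering band is its complement: 360° − 337.81° = 22.19°.
Band runs from +174.31° eastward to -163.50°, crossing the antimeridian.

22.19°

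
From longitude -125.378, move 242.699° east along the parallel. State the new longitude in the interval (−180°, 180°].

+117.321°

Start at -125.378°; shift +242.699° → +117.321°.
+117.321° already lies in (−180°, 180°].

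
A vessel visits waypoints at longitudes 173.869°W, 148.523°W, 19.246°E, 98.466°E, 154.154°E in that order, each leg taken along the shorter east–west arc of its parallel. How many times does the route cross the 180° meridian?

0

Leg 1: -173.869° → -148.523°, shortest Δλ = 25.346° (east) — does not cross 180°.
Leg 2: -148.523° → +19.246°, shortest Δλ = 167.769° (east) — does not cross 180°.
Leg 3: +19.246° → +98.466°, shortest Δλ = 79.22° (east) — does not cross 180°.
Leg 4: +98.466° → +154.154°, shortest Δλ = 55.688° (east) — does not cross 180°.
Total crossings: 0.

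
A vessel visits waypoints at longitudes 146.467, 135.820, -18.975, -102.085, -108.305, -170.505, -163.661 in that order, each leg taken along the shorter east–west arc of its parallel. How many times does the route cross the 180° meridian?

0

Leg 1: +146.467° → +135.820°, shortest Δλ = -10.647° (west) — does not cross 180°.
Leg 2: +135.820° → -18.975°, shortest Δλ = -154.795° (west) — does not cross 180°.
Leg 3: -18.975° → -102.085°, shortest Δλ = -83.11° (west) — does not cross 180°.
Leg 4: -102.085° → -108.305°, shortest Δλ = -6.22° (west) — does not cross 180°.
Leg 5: -108.305° → -170.505°, shortest Δλ = -62.2° (west) — does not cross 180°.
Leg 6: -170.505° → -163.661°, shortest Δλ = 6.844° (east) — does not cross 180°.
Total crossings: 0.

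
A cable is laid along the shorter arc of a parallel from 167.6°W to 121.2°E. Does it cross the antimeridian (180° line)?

Naïve |121.2 − -167.6| = 288.8° > 180°, so the shorter arc goes the other way round — across 180°.
Signed shortest Δλ = ((121.2 − -167.6 + 180) mod 360) − 180 = -71.2°.
Going west by 71.2° from -167.6° passes through 180° before reaching +121.2°.

Yes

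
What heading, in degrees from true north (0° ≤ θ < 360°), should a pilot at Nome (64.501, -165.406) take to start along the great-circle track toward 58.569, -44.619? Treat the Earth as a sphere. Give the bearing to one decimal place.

Δλ = -44.619 − -165.406 = 120.787°.
θ = atan2( sin Δλ · cos φ₂ , cos φ₁ · sin φ₂ − sin φ₁ · cos φ₂ · cos Δλ )
  = atan2(0.44798, 0.60824) = 36.372° → normalised to [0°, 360°): 36.372°.

36.4°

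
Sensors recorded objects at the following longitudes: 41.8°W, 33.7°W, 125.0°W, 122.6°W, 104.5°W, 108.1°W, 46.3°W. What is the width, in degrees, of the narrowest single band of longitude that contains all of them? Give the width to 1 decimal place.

Sort the longitudes: -125.0°, -122.6°, -108.1°, -104.5°, -46.3°, -41.8°, -33.7°.
Eastward gaps between consecutive values (wrapping around): 2.4°, 14.5°, 3.6°, 58.2°, 4.5°, 8.1°, 268.7°.
Largest gap = 268.7° ⇒ minimal covering band is its complement: 360° − 268.7° = 91.3°.
Band runs from -125.0° eastward to -33.7°.

91.3°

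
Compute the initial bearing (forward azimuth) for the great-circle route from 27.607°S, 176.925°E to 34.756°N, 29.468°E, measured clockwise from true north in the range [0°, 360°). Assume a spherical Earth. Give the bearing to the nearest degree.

Δλ = 29.468 − 176.925 = -147.457°.
θ = atan2( sin Δλ · cos φ₂ , cos φ₁ · sin φ₂ − sin φ₁ · cos φ₂ · cos Δλ )
  = atan2(-0.44196, 0.18423) = -67.371° → normalised to [0°, 360°): 292.629°.

293°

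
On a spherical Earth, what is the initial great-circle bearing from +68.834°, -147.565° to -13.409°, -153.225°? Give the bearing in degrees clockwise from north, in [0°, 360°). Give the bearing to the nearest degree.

Δλ = -153.225 − -147.565 = -5.660°.
θ = atan2( sin Δλ · cos φ₂ , cos φ₁ · sin φ₂ − sin φ₁ · cos φ₂ · cos Δλ )
  = atan2(-0.09594, -0.98643) = -174.445° → normalised to [0°, 360°): 185.555°.

186°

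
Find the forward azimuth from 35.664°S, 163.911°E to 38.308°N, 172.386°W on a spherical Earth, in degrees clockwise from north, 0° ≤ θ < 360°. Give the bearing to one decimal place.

Δλ = -172.386 − 163.911 = -336.297°; wrapped into (−180°, 180°]: 23.703°.
θ = atan2( sin Δλ · cos φ₂ , cos φ₁ · sin φ₂ − sin φ₁ · cos φ₂ · cos Δλ )
  = atan2(0.31544, 0.92253) = 18.877° → normalised to [0°, 360°): 18.877°.

18.9°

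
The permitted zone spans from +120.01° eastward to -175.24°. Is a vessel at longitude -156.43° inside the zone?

Band width going east from +120.01° to -175.24°: ((-175.24 − 120.01) mod 360) = 64.75°.
Offset of -156.43° east of the west edge: ((-156.43 − 120.01) mod 360) = 83.56°.
83.56° > 64.75° ⇒ outside.

No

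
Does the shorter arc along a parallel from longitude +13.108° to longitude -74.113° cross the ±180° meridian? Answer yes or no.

Signed shortest Δλ = ((-74.113 − 13.108 + 180) mod 360) − 180 = -87.221°.
Going west by 87.221° from +13.108° reaches -74.113° without touching 180°.

No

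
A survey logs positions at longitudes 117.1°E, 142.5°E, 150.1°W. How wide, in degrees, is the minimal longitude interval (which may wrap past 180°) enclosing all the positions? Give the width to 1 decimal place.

92.8°

Sort the longitudes: -150.1°, +117.1°, +142.5°.
Eastward gaps between consecutive values (wrapping around): 267.2°, 25.4°, 67.4°.
Largest gap = 267.2° ⇒ minimal covering band is its complement: 360° − 267.2° = 92.8°.
Band runs from +117.1° eastward to -150.1°, crossing the antimeridian.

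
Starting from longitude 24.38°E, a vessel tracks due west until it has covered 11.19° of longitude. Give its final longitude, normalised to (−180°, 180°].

13.19°E

Start at +24.38°; shift −11.19° → +13.19°.
+13.19° already lies in (−180°, 180°].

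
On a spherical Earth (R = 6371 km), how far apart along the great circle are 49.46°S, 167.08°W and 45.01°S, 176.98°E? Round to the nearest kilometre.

Δλ = 176.98 − -167.08 = 344.06°; wrapped into (−180°, 180°]: -15.94°.
Δφ = -45.01 − -49.46 = 4.45°.
a = sin²(Δφ/2) + cos φ₁ · cos φ₂ · sin²(Δλ/2) = 0.010342.
c = 2·atan2(√a, √(1−a)) = 0.20374 rad → d = 6371·c ≈ 1298.03 km.

1298 km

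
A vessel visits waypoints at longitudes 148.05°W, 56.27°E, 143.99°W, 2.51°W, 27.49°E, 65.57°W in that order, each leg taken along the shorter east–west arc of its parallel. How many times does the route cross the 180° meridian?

2

Leg 1: -148.05° → +56.27°, shortest Δλ = -155.68° (west) — crosses 180°.
Leg 2: +56.27° → -143.99°, shortest Δλ = 159.74° (east) — crosses 180°.
Leg 3: -143.99° → -2.51°, shortest Δλ = 141.48° (east) — does not cross 180°.
Leg 4: -2.51° → +27.49°, shortest Δλ = 30.0° (east) — does not cross 180°.
Leg 5: +27.49° → -65.57°, shortest Δλ = -93.06° (west) — does not cross 180°.
Total crossings: 2.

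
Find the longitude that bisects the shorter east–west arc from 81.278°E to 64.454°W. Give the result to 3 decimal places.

8.412°E

Signed shortest Δλ from +81.278° to -64.454° is -145.732°.
Midpoint longitude = +81.278° + (-145.732°)/2 = +81.278° − 72.866° = +8.412°.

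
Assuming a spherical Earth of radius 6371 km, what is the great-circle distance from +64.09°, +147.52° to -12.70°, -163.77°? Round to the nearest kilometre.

9475 km

Δλ = -163.77 − 147.52 = -311.29°; wrapped into (−180°, 180°]: 48.71°.
Δφ = -12.70 − 64.09 = -76.79°.
a = sin²(Δφ/2) + cos φ₁ · cos φ₂ · sin²(Δλ/2) = 0.458233.
c = 2·atan2(√a, √(1−a)) = 1.48716 rad → d = 6371·c ≈ 9474.73 km.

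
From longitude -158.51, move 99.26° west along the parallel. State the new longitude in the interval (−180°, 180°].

+102.23°

Start at -158.51°; shift −99.26° → -257.77°.
-257.77° lies outside (−180°, 180°]; add 360° → +102.23°.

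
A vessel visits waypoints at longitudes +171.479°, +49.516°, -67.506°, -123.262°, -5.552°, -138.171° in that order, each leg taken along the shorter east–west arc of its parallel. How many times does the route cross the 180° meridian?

0

Leg 1: +171.479° → +49.516°, shortest Δλ = -121.963° (west) — does not cross 180°.
Leg 2: +49.516° → -67.506°, shortest Δλ = -117.022° (west) — does not cross 180°.
Leg 3: -67.506° → -123.262°, shortest Δλ = -55.756° (west) — does not cross 180°.
Leg 4: -123.262° → -5.552°, shortest Δλ = 117.71° (east) — does not cross 180°.
Leg 5: -5.552° → -138.171°, shortest Δλ = -132.619° (west) — does not cross 180°.
Total crossings: 0.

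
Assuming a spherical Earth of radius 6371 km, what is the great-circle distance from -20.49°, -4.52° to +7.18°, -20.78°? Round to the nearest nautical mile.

1919 nmi

Δλ = -20.78 − -4.52 = -16.26°.
Δφ = 7.18 − -20.49 = 27.67°.
a = sin²(Δφ/2) + cos φ₁ · cos φ₂ · sin²(Δλ/2) = 0.075769.
c = 2·atan2(√a, √(1−a)) = 0.55772 rad → d = 6371·c ≈ 3553.25 km ≈ 1918.60 nmi.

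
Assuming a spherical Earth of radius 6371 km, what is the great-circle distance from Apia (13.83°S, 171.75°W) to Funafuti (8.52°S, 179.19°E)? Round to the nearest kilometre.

1151 km

Δλ = 179.19 − -171.75 = 350.94°; wrapped into (−180°, 180°]: -9.06°.
Δφ = -8.52 − -13.83 = 5.31°.
a = sin²(Δφ/2) + cos φ₁ · cos φ₂ · sin²(Δλ/2) = 0.008136.
c = 2·atan2(√a, √(1−a)) = 0.18065 rad → d = 6371·c ≈ 1150.89 km.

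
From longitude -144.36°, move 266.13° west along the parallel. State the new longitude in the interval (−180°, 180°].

-50.49°

Start at -144.36°; shift −266.13° → -410.49°.
-410.49° lies outside (−180°, 180°]; add 360° → -50.49°.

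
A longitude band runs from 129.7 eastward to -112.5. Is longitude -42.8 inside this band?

No

Band width going east from +129.7° to -112.5°: ((-112.5 − 129.7) mod 360) = 117.8°.
Offset of -42.8° east of the west edge: ((-42.8 − 129.7) mod 360) = 187.5°.
187.5° > 117.8° ⇒ outside.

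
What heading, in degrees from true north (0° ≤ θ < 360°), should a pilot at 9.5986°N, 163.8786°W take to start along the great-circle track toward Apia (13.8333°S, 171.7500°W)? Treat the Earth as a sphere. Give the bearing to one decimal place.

198.6°

Δλ = -171.7500 − -163.8786 = -7.8714°.
θ = atan2( sin Δλ · cos φ₂ , cos φ₁ · sin φ₂ − sin φ₁ · cos φ₂ · cos Δλ )
  = atan2(-0.13298, -0.39613) = -161.444° → normalised to [0°, 360°): 198.556°.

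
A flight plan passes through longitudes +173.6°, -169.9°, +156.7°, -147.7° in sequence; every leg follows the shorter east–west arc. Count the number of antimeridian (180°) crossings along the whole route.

3

Leg 1: +173.6° → -169.9°, shortest Δλ = 16.5° (east) — crosses 180°.
Leg 2: -169.9° → +156.7°, shortest Δλ = -33.4° (west) — crosses 180°.
Leg 3: +156.7° → -147.7°, shortest Δλ = 55.6° (east) — crosses 180°.
Total crossings: 3.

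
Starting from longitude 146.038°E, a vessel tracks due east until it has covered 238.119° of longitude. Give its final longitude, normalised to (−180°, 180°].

24.157°E

Start at +146.038°; shift +238.119° → +384.157°.
+384.157° lies outside (−180°, 180°]; subtract 360° → +24.157°.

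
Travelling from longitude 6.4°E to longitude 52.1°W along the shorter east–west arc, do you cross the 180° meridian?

No

Signed shortest Δλ = ((-52.1 − 6.4 + 180) mod 360) − 180 = -58.5°.
Going west by 58.5° from +6.4° reaches -52.1° without touching 180°.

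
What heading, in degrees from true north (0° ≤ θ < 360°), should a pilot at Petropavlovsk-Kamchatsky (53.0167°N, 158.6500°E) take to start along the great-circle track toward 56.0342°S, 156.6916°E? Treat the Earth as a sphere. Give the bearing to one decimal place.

181.2°

Δλ = 156.6916 − 158.6500 = -1.9584°.
θ = atan2( sin Δλ · cos φ₂ , cos φ₁ · sin φ₂ − sin φ₁ · cos φ₂ · cos Δλ )
  = atan2(-0.01909, -0.94497) = -178.843° → normalised to [0°, 360°): 181.157°.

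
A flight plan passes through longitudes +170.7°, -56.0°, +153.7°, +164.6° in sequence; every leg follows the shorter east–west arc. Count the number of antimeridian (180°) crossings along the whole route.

Leg 1: +170.7° → -56.0°, shortest Δλ = 133.3° (east) — crosses 180°.
Leg 2: -56.0° → +153.7°, shortest Δλ = -150.3° (west) — crosses 180°.
Leg 3: +153.7° → +164.6°, shortest Δλ = 10.9° (east) — does not cross 180°.
Total crossings: 2.

2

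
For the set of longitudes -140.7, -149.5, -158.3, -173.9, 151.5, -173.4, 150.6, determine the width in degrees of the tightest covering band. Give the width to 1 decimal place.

Sort the longitudes: -173.9°, -173.4°, -158.3°, -149.5°, -140.7°, +150.6°, +151.5°.
Eastward gaps between consecutive values (wrapping around): 0.5°, 15.1°, 8.8°, 8.8°, 291.3°, 0.9°, 34.6°.
Largest gap = 291.3° ⇒ minimal covering band is its complement: 360° − 291.3° = 68.7°.
Band runs from +150.6° eastward to -140.7°, crossing the antimeridian.

68.7°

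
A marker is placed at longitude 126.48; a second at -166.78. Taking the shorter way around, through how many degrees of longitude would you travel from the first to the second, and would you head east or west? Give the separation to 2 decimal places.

Raw difference: -166.78 − 126.48 = -293.26°.
Normalise into (−180°, 180°]: -293.26° + 360° = 66.74°.
Positive ⇒ the second point lies to the east; separation 66.74°.

66.74° east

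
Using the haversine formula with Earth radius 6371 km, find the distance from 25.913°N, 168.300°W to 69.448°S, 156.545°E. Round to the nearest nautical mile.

Δλ = 156.545 − -168.300 = 324.845°; wrapped into (−180°, 180°]: -35.155°.
Δφ = -69.448 − 25.913 = -95.361°.
a = sin²(Δφ/2) + cos φ₁ · cos φ₂ · sin²(Δλ/2) = 0.575513.
c = 2·atan2(√a, √(1−a)) = 1.72240 rad → d = 6371·c ≈ 10973.43 km ≈ 5925.18 nmi.

5925 nmi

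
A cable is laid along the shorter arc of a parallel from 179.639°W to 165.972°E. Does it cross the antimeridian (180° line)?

Yes

Naïve |165.972 − -179.639| = 345.611° > 180°, so the shorter arc goes the other way round — across 180°.
Signed shortest Δλ = ((165.972 − -179.639 + 180) mod 360) − 180 = -14.389°.
Going west by 14.389° from -179.639° passes through 180° before reaching +165.972°.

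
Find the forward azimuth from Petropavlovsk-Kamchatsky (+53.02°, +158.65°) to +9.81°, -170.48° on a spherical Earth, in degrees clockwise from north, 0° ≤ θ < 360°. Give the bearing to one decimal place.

Δλ = -170.48 − 158.65 = -329.13°; wrapped into (−180°, 180°]: 30.87°.
θ = atan2( sin Δλ · cos φ₂ , cos φ₁ · sin φ₂ − sin φ₁ · cos φ₂ · cos Δλ )
  = atan2(0.50559, -0.57316) = 138.584° → normalised to [0°, 360°): 138.584°.

138.6°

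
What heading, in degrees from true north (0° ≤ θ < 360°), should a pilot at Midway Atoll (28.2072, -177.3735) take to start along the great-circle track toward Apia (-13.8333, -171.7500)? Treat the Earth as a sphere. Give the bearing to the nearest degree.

172°

Δλ = -171.7500 − -177.3735 = 5.6235°.
θ = atan2( sin Δλ · cos φ₂ , cos φ₁ · sin φ₂ − sin φ₁ · cos φ₂ · cos Δλ )
  = atan2(0.09515, -0.66745) = 171.887° → normalised to [0°, 360°): 171.887°.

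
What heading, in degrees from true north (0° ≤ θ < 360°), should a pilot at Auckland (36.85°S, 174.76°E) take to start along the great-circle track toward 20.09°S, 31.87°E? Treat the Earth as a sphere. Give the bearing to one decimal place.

218.0°

Δλ = 31.87 − 174.76 = -142.89°.
θ = atan2( sin Δλ · cos φ₂ , cos φ₁ · sin φ₂ − sin φ₁ · cos φ₂ · cos Δλ )
  = atan2(-0.56664, -0.72403) = -141.953° → normalised to [0°, 360°): 218.047°.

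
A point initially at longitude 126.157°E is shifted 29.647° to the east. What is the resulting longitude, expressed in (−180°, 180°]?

155.804°E

Start at +126.157°; shift +29.647° → +155.804°.
+155.804° already lies in (−180°, 180°].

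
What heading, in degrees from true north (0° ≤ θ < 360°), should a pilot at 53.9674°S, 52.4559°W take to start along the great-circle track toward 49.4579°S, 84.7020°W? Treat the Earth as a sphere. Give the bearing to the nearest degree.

270°

Δλ = -84.7020 − -52.4559 = -32.2461°.
θ = atan2( sin Δλ · cos φ₂ , cos φ₁ · sin φ₂ − sin φ₁ · cos φ₂ · cos Δλ )
  = atan2(-0.34682, -0.00245) = -90.405° → normalised to [0°, 360°): 269.595°.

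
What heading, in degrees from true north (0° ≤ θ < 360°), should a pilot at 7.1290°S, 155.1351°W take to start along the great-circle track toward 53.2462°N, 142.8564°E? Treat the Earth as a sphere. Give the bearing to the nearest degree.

328°

Δλ = 142.8564 − -155.1351 = 297.9915°; wrapped into (−180°, 180°]: -62.0085°.
θ = atan2( sin Δλ · cos φ₂ , cos φ₁ · sin φ₂ − sin φ₁ · cos φ₂ · cos Δλ )
  = atan2(-0.52838, 0.82987) = -32.485° → normalised to [0°, 360°): 327.515°.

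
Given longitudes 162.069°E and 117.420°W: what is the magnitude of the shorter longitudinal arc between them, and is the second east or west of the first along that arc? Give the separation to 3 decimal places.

Raw difference: -117.420 − 162.069 = -279.489°.
Normalise into (−180°, 180°]: -279.489° + 360° = 80.511°.
Positive ⇒ the second point lies to the east; separation 80.511°.

80.511° east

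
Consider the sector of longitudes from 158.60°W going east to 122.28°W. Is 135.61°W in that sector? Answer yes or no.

Band width going east from -158.60° to -122.28°: ((-122.28 − -158.60) mod 360) = 36.32°.
Offset of -135.61° east of the west edge: ((-135.61 − -158.60) mod 360) = 22.99°.
22.99° ≤ 36.32° ⇒ inside.

Yes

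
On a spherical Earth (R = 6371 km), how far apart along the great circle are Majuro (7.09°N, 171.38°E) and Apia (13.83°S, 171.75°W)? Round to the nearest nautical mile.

Δλ = -171.75 − 171.38 = -343.13°; wrapped into (−180°, 180°]: 16.87°.
Δφ = -13.83 − 7.09 = -20.92°.
a = sin²(Δφ/2) + cos φ₁ · cos φ₂ · sin²(Δλ/2) = 0.053694.
c = 2·atan2(√a, √(1−a)) = 0.46769 rad → d = 6371·c ≈ 2979.64 km ≈ 1608.88 nmi.

1609 nmi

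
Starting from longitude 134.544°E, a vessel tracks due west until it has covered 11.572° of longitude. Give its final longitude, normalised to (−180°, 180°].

122.972°E

Start at +134.544°; shift −11.572° → +122.972°.
+122.972° already lies in (−180°, 180°].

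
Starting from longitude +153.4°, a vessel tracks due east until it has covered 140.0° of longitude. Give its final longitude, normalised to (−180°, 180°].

Start at +153.4°; shift +140.0° → +293.4°.
+293.4° lies outside (−180°, 180°]; subtract 360° → -66.6°.

-66.6°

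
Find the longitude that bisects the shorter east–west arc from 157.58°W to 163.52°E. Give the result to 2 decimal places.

177.03°W

Signed shortest Δλ from -157.58° to +163.52° is -38.90°.
Midpoint longitude = -157.58° + (-38.90°)/2 = -157.58° − 19.45° = -177.03°.
(The naïve average (-157.58 + +163.52)/2 = 2.97° is on the wrong side of the globe.)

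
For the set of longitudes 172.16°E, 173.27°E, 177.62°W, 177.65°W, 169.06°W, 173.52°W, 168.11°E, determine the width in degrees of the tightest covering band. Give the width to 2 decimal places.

Sort the longitudes: -177.65°, -177.62°, -173.52°, -169.06°, +168.11°, +172.16°, +173.27°.
Eastward gaps between consecutive values (wrapping around): 0.03°, 4.10°, 4.46°, 337.17°, 4.05°, 1.11°, 9.08°.
Largest gap = 337.17° ⇒ minimal covering band is its complement: 360° − 337.17° = 22.83°.
Band runs from +168.11° eastward to -169.06°, crossing the antimeridian.

22.83°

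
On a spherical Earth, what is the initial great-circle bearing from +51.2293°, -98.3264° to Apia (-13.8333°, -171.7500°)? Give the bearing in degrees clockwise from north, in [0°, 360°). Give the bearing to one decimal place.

Δλ = -171.7500 − -98.3264 = -73.4236°.
θ = atan2( sin Δλ · cos φ₂ , cos φ₁ · sin φ₂ − sin φ₁ · cos φ₂ · cos Δλ )
  = atan2(-0.93064, -0.36570) = -111.453° → normalised to [0°, 360°): 248.547°.

248.5°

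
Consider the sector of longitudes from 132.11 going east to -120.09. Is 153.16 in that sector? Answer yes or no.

Yes

Band width going east from +132.11° to -120.09°: ((-120.09 − 132.11) mod 360) = 107.80°.
Offset of +153.16° east of the west edge: ((153.16 − 132.11) mod 360) = 21.05°.
21.05° ≤ 107.80° ⇒ inside.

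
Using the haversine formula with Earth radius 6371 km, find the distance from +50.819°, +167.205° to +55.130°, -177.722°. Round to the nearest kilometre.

Δλ = -177.722 − 167.205 = -344.927°; wrapped into (−180°, 180°]: 15.073°.
Δφ = 55.130 − 50.819 = 4.311°.
a = sin²(Δφ/2) + cos φ₁ · cos φ₂ · sin²(Δλ/2) = 0.007628.
c = 2·atan2(√a, √(1−a)) = 0.17490 rad → d = 6371·c ≈ 1114.29 km.

1114 km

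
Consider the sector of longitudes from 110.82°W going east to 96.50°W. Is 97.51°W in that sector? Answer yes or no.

Band width going east from -110.82° to -96.50°: ((-96.50 − -110.82) mod 360) = 14.32°.
Offset of -97.51° east of the west edge: ((-97.51 − -110.82) mod 360) = 13.31°.
13.31° ≤ 14.32° ⇒ inside.

Yes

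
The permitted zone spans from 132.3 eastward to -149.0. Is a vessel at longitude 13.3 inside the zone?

No

Band width going east from +132.3° to -149.0°: ((-149.0 − 132.3) mod 360) = 78.7°.
Offset of +13.3° east of the west edge: ((13.3 − 132.3) mod 360) = 241.0°.
241.0° > 78.7° ⇒ outside.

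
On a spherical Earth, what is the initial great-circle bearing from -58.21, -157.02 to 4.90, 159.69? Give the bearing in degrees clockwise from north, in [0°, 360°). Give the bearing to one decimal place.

314.1°

Δλ = 159.69 − -157.02 = 316.71°; wrapped into (−180°, 180°]: -43.29°.
θ = atan2( sin Δλ · cos φ₂ , cos φ₁ · sin φ₂ − sin φ₁ · cos φ₂ · cos Δλ )
  = atan2(-0.68319, 0.66143) = -45.927° → normalised to [0°, 360°): 314.073°.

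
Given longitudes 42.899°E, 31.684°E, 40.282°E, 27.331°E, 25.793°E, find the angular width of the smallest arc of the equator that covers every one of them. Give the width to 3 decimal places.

Sort the longitudes: +25.793°, +27.331°, +31.684°, +40.282°, +42.899°.
Eastward gaps between consecutive values (wrapping around): 1.538°, 4.353°, 8.598°, 2.617°, 342.894°.
Largest gap = 342.894° ⇒ minimal covering band is its complement: 360° − 342.894° = 17.106°.
Band runs from +25.793° eastward to +42.899°.

17.106°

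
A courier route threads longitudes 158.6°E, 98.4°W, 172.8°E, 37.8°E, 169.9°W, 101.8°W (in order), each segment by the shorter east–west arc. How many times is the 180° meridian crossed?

Leg 1: +158.6° → -98.4°, shortest Δλ = 103.0° (east) — crosses 180°.
Leg 2: -98.4° → +172.8°, shortest Δλ = -88.8° (west) — crosses 180°.
Leg 3: +172.8° → +37.8°, shortest Δλ = -135.0° (west) — does not cross 180°.
Leg 4: +37.8° → -169.9°, shortest Δλ = 152.3° (east) — crosses 180°.
Leg 5: -169.9° → -101.8°, shortest Δλ = 68.1° (east) — does not cross 180°.
Total crossings: 3.

3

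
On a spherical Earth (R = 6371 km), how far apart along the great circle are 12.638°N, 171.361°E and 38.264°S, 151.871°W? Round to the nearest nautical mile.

Δλ = -151.871 − 171.361 = -323.232°; wrapped into (−180°, 180°]: 36.768°.
Δφ = -38.264 − 12.638 = -50.902°.
a = sin²(Δφ/2) + cos φ₁ · cos φ₂ · sin²(Δλ/2) = 0.260882.
c = 2·atan2(√a, √(1−a)) = 1.07215 rad → d = 6371·c ≈ 6830.67 km ≈ 3688.27 nmi.

3688 nmi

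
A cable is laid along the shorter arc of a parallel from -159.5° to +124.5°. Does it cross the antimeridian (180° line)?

Naïve |124.5 − -159.5| = 284.0° > 180°, so the shorter arc goes the other way round — across 180°.
Signed shortest Δλ = ((124.5 − -159.5 + 180) mod 360) − 180 = -76.0°.
Going west by 76.0° from -159.5° passes through 180° before reaching +124.5°.

Yes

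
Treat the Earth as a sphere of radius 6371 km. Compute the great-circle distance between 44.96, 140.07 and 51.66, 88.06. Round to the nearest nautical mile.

Δλ = 88.06 − 140.07 = -52.01°.
Δφ = 51.66 − 44.96 = 6.70°.
a = sin²(Δφ/2) + cos φ₁ · cos φ₂ · sin²(Δλ/2) = 0.087796.
c = 2·atan2(√a, √(1−a)) = 0.60164 rad → d = 6371·c ≈ 3833.06 km ≈ 2069.69 nmi.

2070 nmi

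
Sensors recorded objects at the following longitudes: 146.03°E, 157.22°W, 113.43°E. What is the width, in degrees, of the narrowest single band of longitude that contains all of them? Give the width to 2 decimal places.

Sort the longitudes: -157.22°, +113.43°, +146.03°.
Eastward gaps between consecutive values (wrapping around): 270.65°, 32.60°, 56.75°.
Largest gap = 270.65° ⇒ minimal covering band is its complement: 360° − 270.65° = 89.35°.
Band runs from +113.43° eastward to -157.22°, crossing the antimeridian.

89.35°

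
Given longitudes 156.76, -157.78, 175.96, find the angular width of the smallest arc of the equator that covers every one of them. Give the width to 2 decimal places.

45.46°

Sort the longitudes: -157.78°, +156.76°, +175.96°.
Eastward gaps between consecutive values (wrapping around): 314.54°, 19.20°, 26.26°.
Largest gap = 314.54° ⇒ minimal covering band is its complement: 360° − 314.54° = 45.46°.
Band runs from +156.76° eastward to -157.78°, crossing the antimeridian.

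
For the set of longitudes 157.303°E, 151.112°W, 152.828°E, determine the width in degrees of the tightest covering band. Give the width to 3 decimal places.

56.060°

Sort the longitudes: -151.112°, +152.828°, +157.303°.
Eastward gaps between consecutive values (wrapping around): 303.940°, 4.475°, 51.585°.
Largest gap = 303.940° ⇒ minimal covering band is its complement: 360° − 303.940° = 56.060°.
Band runs from +152.828° eastward to -151.112°, crossing the antimeridian.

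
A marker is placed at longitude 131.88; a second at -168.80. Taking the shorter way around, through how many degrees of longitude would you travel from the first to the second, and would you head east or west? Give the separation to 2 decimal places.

Raw difference: -168.80 − 131.88 = -300.68°.
Normalise into (−180°, 180°]: -300.68° + 360° = 59.32°.
Positive ⇒ the second point lies to the east; separation 59.32°.

59.32° east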